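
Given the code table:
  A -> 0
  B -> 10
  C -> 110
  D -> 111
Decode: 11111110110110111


Decoding:
111 -> D
111 -> D
10 -> B
110 -> C
110 -> C
111 -> D


Result: DDBCCD


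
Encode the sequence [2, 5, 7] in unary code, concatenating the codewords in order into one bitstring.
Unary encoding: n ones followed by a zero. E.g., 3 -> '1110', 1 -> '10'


Encode each number as n ones followed by a terminating 0:
  2 -> 110 (3 bits)
  5 -> 111110 (6 bits)
  7 -> 11111110 (8 bits)
Total length = 3 + 6 + 8 = 17 bits.

Unary([2, 5, 7]) = 11011111011111110 (17 bits)


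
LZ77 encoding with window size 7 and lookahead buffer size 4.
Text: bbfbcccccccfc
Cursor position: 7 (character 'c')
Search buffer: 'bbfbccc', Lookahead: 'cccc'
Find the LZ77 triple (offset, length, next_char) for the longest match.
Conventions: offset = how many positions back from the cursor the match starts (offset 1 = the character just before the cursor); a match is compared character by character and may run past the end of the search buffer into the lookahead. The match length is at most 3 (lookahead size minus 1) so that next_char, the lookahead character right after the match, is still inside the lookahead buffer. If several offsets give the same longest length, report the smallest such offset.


Try each offset into the search buffer:
  offset=1 (pos 6, char 'c'): match length 3
  offset=2 (pos 5, char 'c'): match length 3
  offset=3 (pos 4, char 'c'): match length 3
  offset=4 (pos 3, char 'b'): match length 0
  offset=5 (pos 2, char 'f'): match length 0
  offset=6 (pos 1, char 'b'): match length 0
  offset=7 (pos 0, char 'b'): match length 0
Longest match has length 3, found at offsets 1, 2, 3; take the smallest, offset 1.
next_char = character at position 7 + 3 = 10 -> 'c'

Best match: offset=1, length=3 (matching 'ccc' starting at position 6)
LZ77 triple: (1, 3, 'c')


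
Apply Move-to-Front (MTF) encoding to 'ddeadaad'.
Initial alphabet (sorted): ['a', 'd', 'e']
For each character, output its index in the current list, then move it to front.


MTF encoding:
'd': index 1 in ['a', 'd', 'e'] -> ['d', 'a', 'e']
'd': index 0 in ['d', 'a', 'e'] -> ['d', 'a', 'e']
'e': index 2 in ['d', 'a', 'e'] -> ['e', 'd', 'a']
'a': index 2 in ['e', 'd', 'a'] -> ['a', 'e', 'd']
'd': index 2 in ['a', 'e', 'd'] -> ['d', 'a', 'e']
'a': index 1 in ['d', 'a', 'e'] -> ['a', 'd', 'e']
'a': index 0 in ['a', 'd', 'e'] -> ['a', 'd', 'e']
'd': index 1 in ['a', 'd', 'e'] -> ['d', 'a', 'e']


Output: [1, 0, 2, 2, 2, 1, 0, 1]


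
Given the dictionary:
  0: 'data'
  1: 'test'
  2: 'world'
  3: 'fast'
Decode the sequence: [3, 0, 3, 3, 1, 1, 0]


Look up each index in the dictionary:
  3 -> 'fast'
  0 -> 'data'
  3 -> 'fast'
  3 -> 'fast'
  1 -> 'test'
  1 -> 'test'
  0 -> 'data'

Decoded: "fast data fast fast test test data"


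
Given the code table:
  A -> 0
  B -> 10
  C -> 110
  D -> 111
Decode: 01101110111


Decoding:
0 -> A
110 -> C
111 -> D
0 -> A
111 -> D


Result: ACDAD


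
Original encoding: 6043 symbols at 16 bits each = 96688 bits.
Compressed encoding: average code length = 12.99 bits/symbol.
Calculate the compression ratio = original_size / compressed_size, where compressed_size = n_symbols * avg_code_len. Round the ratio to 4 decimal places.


original_size = n_symbols * orig_bits = 6043 * 16 = 96688 bits
compressed_size = n_symbols * avg_code_len = 6043 * 12.99 = 78498.57 bits
ratio = original_size / compressed_size = 96688 / 78498.57 = 1.2317

Compression ratio = 1.2317


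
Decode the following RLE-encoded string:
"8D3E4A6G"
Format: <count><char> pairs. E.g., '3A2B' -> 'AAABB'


Expanding each <count><char> pair:
  8D -> 'DDDDDDDD'
  3E -> 'EEE'
  4A -> 'AAAA'
  6G -> 'GGGGGG'

Decoded = DDDDDDDDEEEAAAAGGGGGG


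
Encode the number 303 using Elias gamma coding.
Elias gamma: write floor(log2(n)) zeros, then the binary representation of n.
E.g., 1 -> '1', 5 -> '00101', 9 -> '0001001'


num_bits = floor(log2(303)) + 1 = 9
leading_zeros = num_bits - 1 = 8
binary(303) = 100101111

Elias gamma(303) = '00000000' + '100101111' = 00000000100101111 (17 bits)


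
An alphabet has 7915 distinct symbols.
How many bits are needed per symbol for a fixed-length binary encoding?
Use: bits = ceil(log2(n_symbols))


log2(7915) = 12.9504
Bracket: 2^12 = 4096 < 7915 <= 2^13 = 8192
So ceil(log2(7915)) = 13

bits = ceil(log2(7915)) = ceil(12.9504) = 13 bits


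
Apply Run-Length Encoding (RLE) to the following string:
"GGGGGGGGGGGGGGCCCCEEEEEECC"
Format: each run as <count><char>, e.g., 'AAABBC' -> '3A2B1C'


Scanning runs left to right:
  i=0: run of 'G' x 14 -> '14G'
  i=14: run of 'C' x 4 -> '4C'
  i=18: run of 'E' x 6 -> '6E'
  i=24: run of 'C' x 2 -> '2C'

RLE = 14G4C6E2C


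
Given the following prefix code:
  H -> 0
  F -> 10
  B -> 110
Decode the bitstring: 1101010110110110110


Decoding step by step:
Bits 110 -> B
Bits 10 -> F
Bits 10 -> F
Bits 110 -> B
Bits 110 -> B
Bits 110 -> B
Bits 110 -> B


Decoded message: BFFBBBB


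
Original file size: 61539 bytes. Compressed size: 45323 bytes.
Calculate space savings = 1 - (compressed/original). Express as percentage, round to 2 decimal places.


ratio = compressed/original = 45323/61539 = 0.736492
savings = 1 - ratio = 1 - 0.736492 = 0.263508
as a percentage: 0.263508 * 100 = 26.35%

Space savings = 1 - 45323/61539 = 26.35%


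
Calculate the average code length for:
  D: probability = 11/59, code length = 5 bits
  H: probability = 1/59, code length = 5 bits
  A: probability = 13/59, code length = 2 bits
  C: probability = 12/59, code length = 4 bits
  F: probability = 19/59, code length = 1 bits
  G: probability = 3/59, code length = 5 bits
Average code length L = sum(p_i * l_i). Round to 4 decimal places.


Weighted contributions p_i * l_i:
  D: (11/59) * 5 = 55/59
  H: (1/59) * 5 = 5/59
  A: (13/59) * 2 = 26/59
  C: (12/59) * 4 = 48/59
  F: (19/59) * 1 = 19/59
  G: (3/59) * 5 = 15/59
Sum = (55 + 5 + 26 + 48 + 19 + 15)/59 = 168/59

L = 168/59 = 2.8475 bits/symbol


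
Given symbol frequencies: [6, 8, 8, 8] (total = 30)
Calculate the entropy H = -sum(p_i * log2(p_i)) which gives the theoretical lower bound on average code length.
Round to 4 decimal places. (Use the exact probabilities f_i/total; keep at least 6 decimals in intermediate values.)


Per-symbol terms -p_i * log2(p_i) with p_i = f_i/30:
  p = 6/30 = 0.200000: log2(p) = -2.321928, -p*log2(p) = 0.464386
  p = 8/30 = 0.266667: log2(p) = -1.906891, -p*log2(p) = 0.508504
  p = 8/30 = 0.266667: log2(p) = -1.906891, -p*log2(p) = 0.508504
  p = 8/30 = 0.266667: log2(p) = -1.906891, -p*log2(p) = 0.508504
H = 0.464386 + 0.508504 + 0.508504 + 0.508504 = 1.989898

H = 1.9899 bits/symbol


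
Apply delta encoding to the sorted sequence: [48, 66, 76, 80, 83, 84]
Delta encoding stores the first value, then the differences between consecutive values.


First value: 48
Deltas:
  66 - 48 = 18
  76 - 66 = 10
  80 - 76 = 4
  83 - 80 = 3
  84 - 83 = 1


Delta encoded: [48, 18, 10, 4, 3, 1]


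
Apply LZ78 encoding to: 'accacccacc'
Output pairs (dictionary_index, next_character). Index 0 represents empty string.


LZ78 encoding steps:
Dictionary: {0: ''}
Step 1: w='' (idx 0), next='a' -> output (0, 'a'), add 'a' as idx 1
Step 2: w='' (idx 0), next='c' -> output (0, 'c'), add 'c' as idx 2
Step 3: w='c' (idx 2), next='a' -> output (2, 'a'), add 'ca' as idx 3
Step 4: w='c' (idx 2), next='c' -> output (2, 'c'), add 'cc' as idx 4
Step 5: w='ca' (idx 3), next='c' -> output (3, 'c'), add 'cac' as idx 5
Step 6: w='c' (idx 2), end of input -> output (2, '')


Encoded: [(0, 'a'), (0, 'c'), (2, 'a'), (2, 'c'), (3, 'c'), (2, '')]


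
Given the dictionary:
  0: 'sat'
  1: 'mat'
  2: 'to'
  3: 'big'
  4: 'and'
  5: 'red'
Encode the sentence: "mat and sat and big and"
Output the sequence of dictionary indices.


Look up each word in the dictionary:
  'mat' -> 1
  'and' -> 4
  'sat' -> 0
  'and' -> 4
  'big' -> 3
  'and' -> 4

Encoded: [1, 4, 0, 4, 3, 4]


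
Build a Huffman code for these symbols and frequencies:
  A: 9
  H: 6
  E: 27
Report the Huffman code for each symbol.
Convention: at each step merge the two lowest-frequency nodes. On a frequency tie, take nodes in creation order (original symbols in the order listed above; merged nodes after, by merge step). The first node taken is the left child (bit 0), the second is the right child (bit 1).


Huffman tree construction:
Step 1: Merge H(6) + A(9) = 15
Step 2: Merge (H+A)(15) + E(27) = 42
Read each symbol's code off the tree from the root (left child = 0, right child = 1).

Codes:
  A: 01 (length 2)
  H: 00 (length 2)
  E: 1 (length 1)
Average code length: 57/42 = 1.3571 bits/symbol


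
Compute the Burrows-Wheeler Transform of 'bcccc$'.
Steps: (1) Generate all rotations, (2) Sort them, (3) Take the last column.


Rotations (sorted):
  0: $bcccc -> last char: c
  1: bcccc$ -> last char: $
  2: c$bccc -> last char: c
  3: cc$bcc -> last char: c
  4: ccc$bc -> last char: c
  5: cccc$b -> last char: b


BWT = c$cccb


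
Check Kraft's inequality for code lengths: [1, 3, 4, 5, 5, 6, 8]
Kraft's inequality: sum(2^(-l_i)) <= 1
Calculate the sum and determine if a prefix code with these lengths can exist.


Sum = 2^(-1) + 2^(-3) + 2^(-4) + 2^(-5) + 2^(-5) + 2^(-6) + 2^(-8)
    = 0.5 + 0.125 + 0.0625 + 0.03125 + 0.03125 + 0.015625 + 0.00390625
    = 197/256 = 0.76953125
Since 0.76953125 <= 1, Kraft's inequality IS satisfied.
A prefix code with these lengths CAN exist.

Kraft sum = 0.76953125. Satisfied.


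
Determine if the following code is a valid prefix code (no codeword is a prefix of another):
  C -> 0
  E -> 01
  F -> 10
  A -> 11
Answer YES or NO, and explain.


Checking each pair (does one codeword prefix another?):
  C='0' vs E='01': prefix -- VIOLATION

NO -- this is NOT a valid prefix code. C (0) is a prefix of E (01).


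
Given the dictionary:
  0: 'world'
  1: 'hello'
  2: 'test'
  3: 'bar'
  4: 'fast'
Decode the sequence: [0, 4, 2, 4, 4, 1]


Look up each index in the dictionary:
  0 -> 'world'
  4 -> 'fast'
  2 -> 'test'
  4 -> 'fast'
  4 -> 'fast'
  1 -> 'hello'

Decoded: "world fast test fast fast hello"


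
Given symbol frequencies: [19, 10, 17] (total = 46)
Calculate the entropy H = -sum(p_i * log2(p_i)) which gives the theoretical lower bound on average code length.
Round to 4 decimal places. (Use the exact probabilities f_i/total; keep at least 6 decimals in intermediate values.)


Per-symbol terms -p_i * log2(p_i) with p_i = f_i/46:
  p = 19/46 = 0.413043: log2(p) = -1.275634, -p*log2(p) = 0.526892
  p = 10/46 = 0.217391: log2(p) = -2.201634, -p*log2(p) = 0.478616
  p = 17/46 = 0.369565: log2(p) = -1.436099, -p*log2(p) = 0.530732
H = 0.526892 + 0.478616 + 0.530732 = 1.536240

H = 1.5362 bits/symbol


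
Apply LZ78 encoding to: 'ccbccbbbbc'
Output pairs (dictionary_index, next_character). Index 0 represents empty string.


LZ78 encoding steps:
Dictionary: {0: ''}
Step 1: w='' (idx 0), next='c' -> output (0, 'c'), add 'c' as idx 1
Step 2: w='c' (idx 1), next='b' -> output (1, 'b'), add 'cb' as idx 2
Step 3: w='c' (idx 1), next='c' -> output (1, 'c'), add 'cc' as idx 3
Step 4: w='' (idx 0), next='b' -> output (0, 'b'), add 'b' as idx 4
Step 5: w='b' (idx 4), next='b' -> output (4, 'b'), add 'bb' as idx 5
Step 6: w='b' (idx 4), next='c' -> output (4, 'c'), add 'bc' as idx 6


Encoded: [(0, 'c'), (1, 'b'), (1, 'c'), (0, 'b'), (4, 'b'), (4, 'c')]


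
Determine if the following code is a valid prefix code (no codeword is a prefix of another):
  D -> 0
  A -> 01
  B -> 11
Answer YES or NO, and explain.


Checking each pair (does one codeword prefix another?):
  D='0' vs A='01': prefix -- VIOLATION

NO -- this is NOT a valid prefix code. D (0) is a prefix of A (01).


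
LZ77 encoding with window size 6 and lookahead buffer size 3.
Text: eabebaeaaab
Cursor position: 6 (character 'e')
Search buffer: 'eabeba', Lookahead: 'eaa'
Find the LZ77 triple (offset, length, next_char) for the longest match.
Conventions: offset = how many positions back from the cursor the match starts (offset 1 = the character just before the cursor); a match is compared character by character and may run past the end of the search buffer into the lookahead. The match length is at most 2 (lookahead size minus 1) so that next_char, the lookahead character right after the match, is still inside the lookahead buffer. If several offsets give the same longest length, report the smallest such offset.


Try each offset into the search buffer:
  offset=1 (pos 5, char 'a'): match length 0
  offset=2 (pos 4, char 'b'): match length 0
  offset=3 (pos 3, char 'e'): match length 1
  offset=4 (pos 2, char 'b'): match length 0
  offset=5 (pos 1, char 'a'): match length 0
  offset=6 (pos 0, char 'e'): match length 2
Longest match has length 2 at offset 6.
next_char = character at position 6 + 2 = 8 -> 'a'

Best match: offset=6, length=2 (matching 'ea' starting at position 0)
LZ77 triple: (6, 2, 'a')


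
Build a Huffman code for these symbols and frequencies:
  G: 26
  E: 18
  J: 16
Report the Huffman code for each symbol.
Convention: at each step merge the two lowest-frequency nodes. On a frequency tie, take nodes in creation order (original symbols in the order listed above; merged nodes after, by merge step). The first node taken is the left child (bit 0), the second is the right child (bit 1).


Huffman tree construction:
Step 1: Merge J(16) + E(18) = 34
Step 2: Merge G(26) + (J+E)(34) = 60
Read each symbol's code off the tree from the root (left child = 0, right child = 1).

Codes:
  G: 0 (length 1)
  E: 11 (length 2)
  J: 10 (length 2)
Average code length: 94/60 = 1.5667 bits/symbol


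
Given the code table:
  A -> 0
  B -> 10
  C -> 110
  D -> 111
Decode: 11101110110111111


Decoding:
111 -> D
0 -> A
111 -> D
0 -> A
110 -> C
111 -> D
111 -> D


Result: DADACDD


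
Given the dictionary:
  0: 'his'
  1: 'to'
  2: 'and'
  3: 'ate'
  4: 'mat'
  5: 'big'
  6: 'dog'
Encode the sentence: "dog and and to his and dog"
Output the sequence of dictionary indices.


Look up each word in the dictionary:
  'dog' -> 6
  'and' -> 2
  'and' -> 2
  'to' -> 1
  'his' -> 0
  'and' -> 2
  'dog' -> 6

Encoded: [6, 2, 2, 1, 0, 2, 6]


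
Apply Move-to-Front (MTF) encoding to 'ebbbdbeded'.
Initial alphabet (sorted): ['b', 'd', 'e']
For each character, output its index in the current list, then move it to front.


MTF encoding:
'e': index 2 in ['b', 'd', 'e'] -> ['e', 'b', 'd']
'b': index 1 in ['e', 'b', 'd'] -> ['b', 'e', 'd']
'b': index 0 in ['b', 'e', 'd'] -> ['b', 'e', 'd']
'b': index 0 in ['b', 'e', 'd'] -> ['b', 'e', 'd']
'd': index 2 in ['b', 'e', 'd'] -> ['d', 'b', 'e']
'b': index 1 in ['d', 'b', 'e'] -> ['b', 'd', 'e']
'e': index 2 in ['b', 'd', 'e'] -> ['e', 'b', 'd']
'd': index 2 in ['e', 'b', 'd'] -> ['d', 'e', 'b']
'e': index 1 in ['d', 'e', 'b'] -> ['e', 'd', 'b']
'd': index 1 in ['e', 'd', 'b'] -> ['d', 'e', 'b']


Output: [2, 1, 0, 0, 2, 1, 2, 2, 1, 1]


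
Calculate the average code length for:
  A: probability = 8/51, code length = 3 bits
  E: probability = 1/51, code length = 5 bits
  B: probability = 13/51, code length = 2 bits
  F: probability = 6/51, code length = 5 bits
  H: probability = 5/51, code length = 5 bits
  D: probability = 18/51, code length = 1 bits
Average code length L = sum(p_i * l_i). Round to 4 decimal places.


Weighted contributions p_i * l_i:
  A: (8/51) * 3 = 24/51
  E: (1/51) * 5 = 5/51
  B: (13/51) * 2 = 26/51
  F: (6/51) * 5 = 30/51
  H: (5/51) * 5 = 25/51
  D: (18/51) * 1 = 18/51
Sum = (24 + 5 + 26 + 30 + 25 + 18)/51 = 128/51

L = 128/51 = 2.5098 bits/symbol


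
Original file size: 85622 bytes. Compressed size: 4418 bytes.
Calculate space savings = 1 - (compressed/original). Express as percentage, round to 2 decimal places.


ratio = compressed/original = 4418/85622 = 0.051599
savings = 1 - ratio = 1 - 0.051599 = 0.948401
as a percentage: 0.948401 * 100 = 94.84%

Space savings = 1 - 4418/85622 = 94.84%


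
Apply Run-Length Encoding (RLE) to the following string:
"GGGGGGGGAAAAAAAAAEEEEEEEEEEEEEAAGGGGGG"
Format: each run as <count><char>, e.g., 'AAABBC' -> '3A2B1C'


Scanning runs left to right:
  i=0: run of 'G' x 8 -> '8G'
  i=8: run of 'A' x 9 -> '9A'
  i=17: run of 'E' x 13 -> '13E'
  i=30: run of 'A' x 2 -> '2A'
  i=32: run of 'G' x 6 -> '6G'

RLE = 8G9A13E2A6G


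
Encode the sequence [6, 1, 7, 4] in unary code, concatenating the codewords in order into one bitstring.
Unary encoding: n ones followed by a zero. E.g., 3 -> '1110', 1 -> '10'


Encode each number as n ones followed by a terminating 0:
  6 -> 1111110 (7 bits)
  1 -> 10 (2 bits)
  7 -> 11111110 (8 bits)
  4 -> 11110 (5 bits)
Total length = 7 + 2 + 8 + 5 = 22 bits.

Unary([6, 1, 7, 4]) = 1111110101111111011110 (22 bits)


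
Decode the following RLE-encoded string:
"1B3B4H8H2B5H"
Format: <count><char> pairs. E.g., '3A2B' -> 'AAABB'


Expanding each <count><char> pair:
  1B -> 'B'
  3B -> 'BBB'
  4H -> 'HHHH'
  8H -> 'HHHHHHHH'
  2B -> 'BB'
  5H -> 'HHHHH'

Decoded = BBBBHHHHHHHHHHHHBBHHHHH


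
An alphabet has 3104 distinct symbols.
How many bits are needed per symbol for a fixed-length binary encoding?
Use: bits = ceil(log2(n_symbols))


log2(3104) = 11.5999
Bracket: 2^11 = 2048 < 3104 <= 2^12 = 4096
So ceil(log2(3104)) = 12

bits = ceil(log2(3104)) = ceil(11.5999) = 12 bits


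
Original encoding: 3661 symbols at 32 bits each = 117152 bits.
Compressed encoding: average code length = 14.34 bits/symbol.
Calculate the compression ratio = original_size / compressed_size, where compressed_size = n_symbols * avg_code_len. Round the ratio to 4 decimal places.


original_size = n_symbols * orig_bits = 3661 * 32 = 117152 bits
compressed_size = n_symbols * avg_code_len = 3661 * 14.34 = 52498.74 bits
ratio = original_size / compressed_size = 117152 / 52498.74 = 2.2315

Compression ratio = 2.2315


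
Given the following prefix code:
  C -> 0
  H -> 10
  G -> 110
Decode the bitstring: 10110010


Decoding step by step:
Bits 10 -> H
Bits 110 -> G
Bits 0 -> C
Bits 10 -> H


Decoded message: HGCH


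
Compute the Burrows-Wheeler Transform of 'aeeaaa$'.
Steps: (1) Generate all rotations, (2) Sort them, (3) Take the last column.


Rotations (sorted):
  0: $aeeaaa -> last char: a
  1: a$aeeaa -> last char: a
  2: aa$aeea -> last char: a
  3: aaa$aee -> last char: e
  4: aeeaaa$ -> last char: $
  5: eaaa$ae -> last char: e
  6: eeaaa$a -> last char: a


BWT = aaae$ea


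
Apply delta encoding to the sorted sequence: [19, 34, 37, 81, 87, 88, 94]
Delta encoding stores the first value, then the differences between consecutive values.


First value: 19
Deltas:
  34 - 19 = 15
  37 - 34 = 3
  81 - 37 = 44
  87 - 81 = 6
  88 - 87 = 1
  94 - 88 = 6


Delta encoded: [19, 15, 3, 44, 6, 1, 6]


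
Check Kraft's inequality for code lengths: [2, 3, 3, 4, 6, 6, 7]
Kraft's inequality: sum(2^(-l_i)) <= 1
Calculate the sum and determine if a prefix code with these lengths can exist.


Sum = 2^(-2) + 2^(-3) + 2^(-3) + 2^(-4) + 2^(-6) + 2^(-6) + 2^(-7)
    = 0.25 + 0.125 + 0.125 + 0.0625 + 0.015625 + 0.015625 + 0.0078125
    = 77/128 = 0.6015625
Since 0.6015625 <= 1, Kraft's inequality IS satisfied.
A prefix code with these lengths CAN exist.

Kraft sum = 0.6015625. Satisfied.


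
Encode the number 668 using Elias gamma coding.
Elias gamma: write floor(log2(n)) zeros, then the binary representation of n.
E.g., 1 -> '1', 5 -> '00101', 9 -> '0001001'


num_bits = floor(log2(668)) + 1 = 10
leading_zeros = num_bits - 1 = 9
binary(668) = 1010011100

Elias gamma(668) = '000000000' + '1010011100' = 0000000001010011100 (19 bits)


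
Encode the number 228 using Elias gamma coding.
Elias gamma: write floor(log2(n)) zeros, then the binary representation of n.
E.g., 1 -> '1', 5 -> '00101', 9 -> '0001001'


num_bits = floor(log2(228)) + 1 = 8
leading_zeros = num_bits - 1 = 7
binary(228) = 11100100

Elias gamma(228) = '0000000' + '11100100' = 000000011100100 (15 bits)


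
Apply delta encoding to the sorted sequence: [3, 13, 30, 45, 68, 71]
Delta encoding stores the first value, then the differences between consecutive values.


First value: 3
Deltas:
  13 - 3 = 10
  30 - 13 = 17
  45 - 30 = 15
  68 - 45 = 23
  71 - 68 = 3


Delta encoded: [3, 10, 17, 15, 23, 3]


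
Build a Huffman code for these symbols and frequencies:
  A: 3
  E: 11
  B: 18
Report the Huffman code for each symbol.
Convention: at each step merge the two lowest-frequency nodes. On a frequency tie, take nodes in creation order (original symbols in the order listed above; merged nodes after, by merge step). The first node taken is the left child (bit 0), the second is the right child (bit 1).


Huffman tree construction:
Step 1: Merge A(3) + E(11) = 14
Step 2: Merge (A+E)(14) + B(18) = 32
Read each symbol's code off the tree from the root (left child = 0, right child = 1).

Codes:
  A: 00 (length 2)
  E: 01 (length 2)
  B: 1 (length 1)
Average code length: 46/32 = 1.4375 bits/symbol


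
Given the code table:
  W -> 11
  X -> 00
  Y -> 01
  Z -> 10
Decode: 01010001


Decoding:
01 -> Y
01 -> Y
00 -> X
01 -> Y


Result: YYXY


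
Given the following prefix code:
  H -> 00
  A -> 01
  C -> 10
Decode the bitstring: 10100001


Decoding step by step:
Bits 10 -> C
Bits 10 -> C
Bits 00 -> H
Bits 01 -> A


Decoded message: CCHA


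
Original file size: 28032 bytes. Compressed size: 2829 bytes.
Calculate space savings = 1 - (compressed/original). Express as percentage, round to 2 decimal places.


ratio = compressed/original = 2829/28032 = 0.10092
savings = 1 - ratio = 1 - 0.10092 = 0.89908
as a percentage: 0.89908 * 100 = 89.91%

Space savings = 1 - 2829/28032 = 89.91%


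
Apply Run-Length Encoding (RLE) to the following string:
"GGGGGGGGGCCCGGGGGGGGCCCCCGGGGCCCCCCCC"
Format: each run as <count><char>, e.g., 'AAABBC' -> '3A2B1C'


Scanning runs left to right:
  i=0: run of 'G' x 9 -> '9G'
  i=9: run of 'C' x 3 -> '3C'
  i=12: run of 'G' x 8 -> '8G'
  i=20: run of 'C' x 5 -> '5C'
  i=25: run of 'G' x 4 -> '4G'
  i=29: run of 'C' x 8 -> '8C'

RLE = 9G3C8G5C4G8C


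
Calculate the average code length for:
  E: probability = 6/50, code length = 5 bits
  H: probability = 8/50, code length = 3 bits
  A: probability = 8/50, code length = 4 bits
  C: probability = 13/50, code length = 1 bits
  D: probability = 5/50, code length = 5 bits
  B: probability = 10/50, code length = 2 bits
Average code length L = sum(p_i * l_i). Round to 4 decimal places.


Weighted contributions p_i * l_i:
  E: (6/50) * 5 = 30/50
  H: (8/50) * 3 = 24/50
  A: (8/50) * 4 = 32/50
  C: (13/50) * 1 = 13/50
  D: (5/50) * 5 = 25/50
  B: (10/50) * 2 = 20/50
Sum = (30 + 24 + 32 + 13 + 25 + 20)/50 = 144/50

L = 144/50 = 2.8800 bits/symbol


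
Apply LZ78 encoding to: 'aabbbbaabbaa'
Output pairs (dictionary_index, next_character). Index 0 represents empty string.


LZ78 encoding steps:
Dictionary: {0: ''}
Step 1: w='' (idx 0), next='a' -> output (0, 'a'), add 'a' as idx 1
Step 2: w='a' (idx 1), next='b' -> output (1, 'b'), add 'ab' as idx 2
Step 3: w='' (idx 0), next='b' -> output (0, 'b'), add 'b' as idx 3
Step 4: w='b' (idx 3), next='b' -> output (3, 'b'), add 'bb' as idx 4
Step 5: w='a' (idx 1), next='a' -> output (1, 'a'), add 'aa' as idx 5
Step 6: w='bb' (idx 4), next='a' -> output (4, 'a'), add 'bba' as idx 6
Step 7: w='a' (idx 1), end of input -> output (1, '')


Encoded: [(0, 'a'), (1, 'b'), (0, 'b'), (3, 'b'), (1, 'a'), (4, 'a'), (1, '')]


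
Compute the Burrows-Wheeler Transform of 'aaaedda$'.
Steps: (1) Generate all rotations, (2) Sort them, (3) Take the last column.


Rotations (sorted):
  0: $aaaedda -> last char: a
  1: a$aaaedd -> last char: d
  2: aaaedda$ -> last char: $
  3: aaedda$a -> last char: a
  4: aedda$aa -> last char: a
  5: da$aaaed -> last char: d
  6: dda$aaae -> last char: e
  7: edda$aaa -> last char: a


BWT = ad$aadea


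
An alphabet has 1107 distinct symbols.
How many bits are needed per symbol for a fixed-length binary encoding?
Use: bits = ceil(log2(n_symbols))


log2(1107) = 10.1124
Bracket: 2^10 = 1024 < 1107 <= 2^11 = 2048
So ceil(log2(1107)) = 11

bits = ceil(log2(1107)) = ceil(10.1124) = 11 bits


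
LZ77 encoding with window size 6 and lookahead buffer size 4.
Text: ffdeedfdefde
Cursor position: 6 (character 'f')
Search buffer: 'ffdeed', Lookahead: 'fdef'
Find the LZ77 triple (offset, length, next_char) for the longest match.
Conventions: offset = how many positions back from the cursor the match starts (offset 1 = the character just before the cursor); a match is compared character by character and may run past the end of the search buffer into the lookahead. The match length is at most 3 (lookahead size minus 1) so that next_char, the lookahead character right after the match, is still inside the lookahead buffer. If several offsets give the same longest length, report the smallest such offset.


Try each offset into the search buffer:
  offset=1 (pos 5, char 'd'): match length 0
  offset=2 (pos 4, char 'e'): match length 0
  offset=3 (pos 3, char 'e'): match length 0
  offset=4 (pos 2, char 'd'): match length 0
  offset=5 (pos 1, char 'f'): match length 3
  offset=6 (pos 0, char 'f'): match length 1
Longest match has length 3 at offset 5.
next_char = character at position 6 + 3 = 9 -> 'f'

Best match: offset=5, length=3 (matching 'fde' starting at position 1)
LZ77 triple: (5, 3, 'f')


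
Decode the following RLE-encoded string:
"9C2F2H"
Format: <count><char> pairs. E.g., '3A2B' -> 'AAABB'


Expanding each <count><char> pair:
  9C -> 'CCCCCCCCC'
  2F -> 'FF'
  2H -> 'HH'

Decoded = CCCCCCCCCFFHH


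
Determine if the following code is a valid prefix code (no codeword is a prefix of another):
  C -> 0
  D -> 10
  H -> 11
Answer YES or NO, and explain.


Checking each pair (does one codeword prefix another?):
  C='0' vs D='10': no prefix
  C='0' vs H='11': no prefix
  D='10' vs C='0': no prefix
  D='10' vs H='11': no prefix
  H='11' vs C='0': no prefix
  H='11' vs D='10': no prefix
No violation found over all pairs.

YES -- this is a valid prefix code. No codeword is a prefix of any other codeword.


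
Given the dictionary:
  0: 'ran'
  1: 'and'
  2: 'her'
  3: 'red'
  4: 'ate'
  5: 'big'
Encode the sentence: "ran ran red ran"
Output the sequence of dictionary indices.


Look up each word in the dictionary:
  'ran' -> 0
  'ran' -> 0
  'red' -> 3
  'ran' -> 0

Encoded: [0, 0, 3, 0]


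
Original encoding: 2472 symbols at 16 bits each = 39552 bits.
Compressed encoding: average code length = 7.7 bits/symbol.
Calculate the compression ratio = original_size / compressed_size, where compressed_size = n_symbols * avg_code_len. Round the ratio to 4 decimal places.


original_size = n_symbols * orig_bits = 2472 * 16 = 39552 bits
compressed_size = n_symbols * avg_code_len = 2472 * 7.7 = 19034.4 bits
ratio = original_size / compressed_size = 39552 / 19034.4 = 2.0779

Compression ratio = 2.0779


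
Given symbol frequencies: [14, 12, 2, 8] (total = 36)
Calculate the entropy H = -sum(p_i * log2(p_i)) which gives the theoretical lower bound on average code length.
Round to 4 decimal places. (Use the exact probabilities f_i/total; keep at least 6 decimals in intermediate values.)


Per-symbol terms -p_i * log2(p_i) with p_i = f_i/36:
  p = 14/36 = 0.388889: log2(p) = -1.362570, -p*log2(p) = 0.529888
  p = 12/36 = 0.333333: log2(p) = -1.584963, -p*log2(p) = 0.528321
  p = 2/36 = 0.055556: log2(p) = -4.169925, -p*log2(p) = 0.231663
  p = 8/36 = 0.222222: log2(p) = -2.169925, -p*log2(p) = 0.482206
H = 0.529888 + 0.528321 + 0.231663 + 0.482206 = 1.772078

H = 1.7721 bits/symbol


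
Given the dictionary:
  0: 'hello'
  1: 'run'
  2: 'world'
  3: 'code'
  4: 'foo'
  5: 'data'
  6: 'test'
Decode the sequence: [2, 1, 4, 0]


Look up each index in the dictionary:
  2 -> 'world'
  1 -> 'run'
  4 -> 'foo'
  0 -> 'hello'

Decoded: "world run foo hello"


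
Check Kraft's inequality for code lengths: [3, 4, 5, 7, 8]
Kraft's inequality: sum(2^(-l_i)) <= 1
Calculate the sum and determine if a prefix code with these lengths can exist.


Sum = 2^(-3) + 2^(-4) + 2^(-5) + 2^(-7) + 2^(-8)
    = 0.125 + 0.0625 + 0.03125 + 0.0078125 + 0.00390625
    = 59/256 = 0.23046875
Since 0.23046875 <= 1, Kraft's inequality IS satisfied.
A prefix code with these lengths CAN exist.

Kraft sum = 0.23046875. Satisfied.


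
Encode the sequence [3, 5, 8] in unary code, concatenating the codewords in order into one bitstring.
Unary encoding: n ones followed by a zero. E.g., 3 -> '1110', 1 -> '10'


Encode each number as n ones followed by a terminating 0:
  3 -> 1110 (4 bits)
  5 -> 111110 (6 bits)
  8 -> 111111110 (9 bits)
Total length = 4 + 6 + 9 = 19 bits.

Unary([3, 5, 8]) = 1110111110111111110 (19 bits)


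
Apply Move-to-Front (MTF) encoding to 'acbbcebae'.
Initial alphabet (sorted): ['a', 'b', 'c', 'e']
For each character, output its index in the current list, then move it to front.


MTF encoding:
'a': index 0 in ['a', 'b', 'c', 'e'] -> ['a', 'b', 'c', 'e']
'c': index 2 in ['a', 'b', 'c', 'e'] -> ['c', 'a', 'b', 'e']
'b': index 2 in ['c', 'a', 'b', 'e'] -> ['b', 'c', 'a', 'e']
'b': index 0 in ['b', 'c', 'a', 'e'] -> ['b', 'c', 'a', 'e']
'c': index 1 in ['b', 'c', 'a', 'e'] -> ['c', 'b', 'a', 'e']
'e': index 3 in ['c', 'b', 'a', 'e'] -> ['e', 'c', 'b', 'a']
'b': index 2 in ['e', 'c', 'b', 'a'] -> ['b', 'e', 'c', 'a']
'a': index 3 in ['b', 'e', 'c', 'a'] -> ['a', 'b', 'e', 'c']
'e': index 2 in ['a', 'b', 'e', 'c'] -> ['e', 'a', 'b', 'c']


Output: [0, 2, 2, 0, 1, 3, 2, 3, 2]


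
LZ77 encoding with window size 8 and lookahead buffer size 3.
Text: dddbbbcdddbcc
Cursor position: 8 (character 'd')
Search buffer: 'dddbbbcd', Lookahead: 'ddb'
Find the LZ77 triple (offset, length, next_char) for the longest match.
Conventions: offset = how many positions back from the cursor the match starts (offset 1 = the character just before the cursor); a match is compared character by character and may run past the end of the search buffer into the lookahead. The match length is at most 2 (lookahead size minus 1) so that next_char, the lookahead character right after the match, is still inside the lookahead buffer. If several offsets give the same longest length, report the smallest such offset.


Try each offset into the search buffer:
  offset=1 (pos 7, char 'd'): match length 2
  offset=2 (pos 6, char 'c'): match length 0
  offset=3 (pos 5, char 'b'): match length 0
  offset=4 (pos 4, char 'b'): match length 0
  offset=5 (pos 3, char 'b'): match length 0
  offset=6 (pos 2, char 'd'): match length 1
  offset=7 (pos 1, char 'd'): match length 2
  offset=8 (pos 0, char 'd'): match length 2
Longest match has length 2, found at offsets 1, 7, 8; take the smallest, offset 1.
next_char = character at position 8 + 2 = 10 -> 'b'

Best match: offset=1, length=2 (matching 'dd' starting at position 7)
LZ77 triple: (1, 2, 'b')


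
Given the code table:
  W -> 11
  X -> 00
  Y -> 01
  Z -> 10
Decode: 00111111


Decoding:
00 -> X
11 -> W
11 -> W
11 -> W


Result: XWWW


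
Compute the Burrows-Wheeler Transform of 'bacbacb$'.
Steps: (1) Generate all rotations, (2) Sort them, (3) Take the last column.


Rotations (sorted):
  0: $bacbacb -> last char: b
  1: acb$bacb -> last char: b
  2: acbacb$b -> last char: b
  3: b$bacbac -> last char: c
  4: bacb$bac -> last char: c
  5: bacbacb$ -> last char: $
  6: cb$bacba -> last char: a
  7: cbacb$ba -> last char: a


BWT = bbbcc$aa


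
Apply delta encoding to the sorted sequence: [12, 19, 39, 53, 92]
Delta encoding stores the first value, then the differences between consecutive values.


First value: 12
Deltas:
  19 - 12 = 7
  39 - 19 = 20
  53 - 39 = 14
  92 - 53 = 39


Delta encoded: [12, 7, 20, 14, 39]


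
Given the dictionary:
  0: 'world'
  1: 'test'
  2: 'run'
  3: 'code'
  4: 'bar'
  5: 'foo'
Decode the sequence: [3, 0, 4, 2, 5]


Look up each index in the dictionary:
  3 -> 'code'
  0 -> 'world'
  4 -> 'bar'
  2 -> 'run'
  5 -> 'foo'

Decoded: "code world bar run foo"


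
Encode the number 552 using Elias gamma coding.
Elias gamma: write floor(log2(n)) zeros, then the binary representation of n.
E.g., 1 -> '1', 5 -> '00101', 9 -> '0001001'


num_bits = floor(log2(552)) + 1 = 10
leading_zeros = num_bits - 1 = 9
binary(552) = 1000101000

Elias gamma(552) = '000000000' + '1000101000' = 0000000001000101000 (19 bits)


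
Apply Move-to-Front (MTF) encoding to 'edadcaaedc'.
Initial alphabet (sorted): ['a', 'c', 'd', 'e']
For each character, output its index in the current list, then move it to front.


MTF encoding:
'e': index 3 in ['a', 'c', 'd', 'e'] -> ['e', 'a', 'c', 'd']
'd': index 3 in ['e', 'a', 'c', 'd'] -> ['d', 'e', 'a', 'c']
'a': index 2 in ['d', 'e', 'a', 'c'] -> ['a', 'd', 'e', 'c']
'd': index 1 in ['a', 'd', 'e', 'c'] -> ['d', 'a', 'e', 'c']
'c': index 3 in ['d', 'a', 'e', 'c'] -> ['c', 'd', 'a', 'e']
'a': index 2 in ['c', 'd', 'a', 'e'] -> ['a', 'c', 'd', 'e']
'a': index 0 in ['a', 'c', 'd', 'e'] -> ['a', 'c', 'd', 'e']
'e': index 3 in ['a', 'c', 'd', 'e'] -> ['e', 'a', 'c', 'd']
'd': index 3 in ['e', 'a', 'c', 'd'] -> ['d', 'e', 'a', 'c']
'c': index 3 in ['d', 'e', 'a', 'c'] -> ['c', 'd', 'e', 'a']


Output: [3, 3, 2, 1, 3, 2, 0, 3, 3, 3]


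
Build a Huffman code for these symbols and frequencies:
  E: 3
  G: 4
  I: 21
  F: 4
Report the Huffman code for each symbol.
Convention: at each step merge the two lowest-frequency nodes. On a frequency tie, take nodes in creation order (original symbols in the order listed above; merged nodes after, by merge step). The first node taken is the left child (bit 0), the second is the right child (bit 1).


Huffman tree construction:
Step 1: Merge E(3) + G(4) = 7
Step 2: Merge F(4) + (E+G)(7) = 11
Step 3: Merge (F+(E+G))(11) + I(21) = 32
Read each symbol's code off the tree from the root (left child = 0, right child = 1).

Codes:
  E: 010 (length 3)
  G: 011 (length 3)
  I: 1 (length 1)
  F: 00 (length 2)
Average code length: 50/32 = 1.5625 bits/symbol


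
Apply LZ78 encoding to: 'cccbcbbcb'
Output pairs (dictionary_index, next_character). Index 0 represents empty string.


LZ78 encoding steps:
Dictionary: {0: ''}
Step 1: w='' (idx 0), next='c' -> output (0, 'c'), add 'c' as idx 1
Step 2: w='c' (idx 1), next='c' -> output (1, 'c'), add 'cc' as idx 2
Step 3: w='' (idx 0), next='b' -> output (0, 'b'), add 'b' as idx 3
Step 4: w='c' (idx 1), next='b' -> output (1, 'b'), add 'cb' as idx 4
Step 5: w='b' (idx 3), next='c' -> output (3, 'c'), add 'bc' as idx 5
Step 6: w='b' (idx 3), end of input -> output (3, '')


Encoded: [(0, 'c'), (1, 'c'), (0, 'b'), (1, 'b'), (3, 'c'), (3, '')]


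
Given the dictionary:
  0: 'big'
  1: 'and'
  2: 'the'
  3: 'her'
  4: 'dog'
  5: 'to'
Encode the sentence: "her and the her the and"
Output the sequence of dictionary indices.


Look up each word in the dictionary:
  'her' -> 3
  'and' -> 1
  'the' -> 2
  'her' -> 3
  'the' -> 2
  'and' -> 1

Encoded: [3, 1, 2, 3, 2, 1]


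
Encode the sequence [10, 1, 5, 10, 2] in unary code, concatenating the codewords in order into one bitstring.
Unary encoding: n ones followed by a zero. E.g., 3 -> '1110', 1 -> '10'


Encode each number as n ones followed by a terminating 0:
  10 -> 11111111110 (11 bits)
  1 -> 10 (2 bits)
  5 -> 111110 (6 bits)
  10 -> 11111111110 (11 bits)
  2 -> 110 (3 bits)
Total length = 11 + 2 + 6 + 11 + 3 = 33 bits.

Unary([10, 1, 5, 10, 2]) = 111111111101011111011111111110110 (33 bits)


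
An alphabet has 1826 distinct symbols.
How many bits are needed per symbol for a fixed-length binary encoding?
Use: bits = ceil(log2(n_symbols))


log2(1826) = 10.8345
Bracket: 2^10 = 1024 < 1826 <= 2^11 = 2048
So ceil(log2(1826)) = 11

bits = ceil(log2(1826)) = ceil(10.8345) = 11 bits


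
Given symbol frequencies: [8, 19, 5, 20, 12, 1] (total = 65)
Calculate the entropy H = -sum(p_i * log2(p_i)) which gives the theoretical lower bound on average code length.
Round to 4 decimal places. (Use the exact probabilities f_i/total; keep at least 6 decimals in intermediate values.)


Per-symbol terms -p_i * log2(p_i) with p_i = f_i/65:
  p = 8/65 = 0.123077: log2(p) = -3.022368, -p*log2(p) = 0.371984
  p = 19/65 = 0.292308: log2(p) = -1.774440, -p*log2(p) = 0.518683
  p = 5/65 = 0.076923: log2(p) = -3.700440, -p*log2(p) = 0.284649
  p = 20/65 = 0.307692: log2(p) = -1.700440, -p*log2(p) = 0.523212
  p = 12/65 = 0.184615: log2(p) = -2.437405, -p*log2(p) = 0.449983
  p = 1/65 = 0.015385: log2(p) = -6.022368, -p*log2(p) = 0.092652
H = 0.371984 + 0.518683 + 0.284649 + 0.523212 + 0.449983 + 0.092652 = 2.241163

H = 2.2412 bits/symbol


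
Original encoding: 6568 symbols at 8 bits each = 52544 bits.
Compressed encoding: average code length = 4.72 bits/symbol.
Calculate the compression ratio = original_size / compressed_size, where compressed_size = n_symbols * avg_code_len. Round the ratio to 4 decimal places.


original_size = n_symbols * orig_bits = 6568 * 8 = 52544 bits
compressed_size = n_symbols * avg_code_len = 6568 * 4.72 = 31000.96 bits
ratio = original_size / compressed_size = 52544 / 31000.96 = 1.6949

Compression ratio = 1.6949


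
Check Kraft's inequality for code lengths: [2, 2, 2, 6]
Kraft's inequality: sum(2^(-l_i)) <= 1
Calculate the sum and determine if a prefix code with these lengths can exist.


Sum = 2^(-2) + 2^(-2) + 2^(-2) + 2^(-6)
    = 0.25 + 0.25 + 0.25 + 0.015625
    = 49/64 = 0.765625
Since 0.765625 <= 1, Kraft's inequality IS satisfied.
A prefix code with these lengths CAN exist.

Kraft sum = 0.765625. Satisfied.


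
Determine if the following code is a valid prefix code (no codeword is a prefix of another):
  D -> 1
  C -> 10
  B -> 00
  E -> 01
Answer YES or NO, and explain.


Checking each pair (does one codeword prefix another?):
  D='1' vs C='10': prefix -- VIOLATION

NO -- this is NOT a valid prefix code. D (1) is a prefix of C (10).


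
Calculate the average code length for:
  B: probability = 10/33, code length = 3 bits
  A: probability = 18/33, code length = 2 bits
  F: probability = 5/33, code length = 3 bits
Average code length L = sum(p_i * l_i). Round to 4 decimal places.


Weighted contributions p_i * l_i:
  B: (10/33) * 3 = 30/33
  A: (18/33) * 2 = 36/33
  F: (5/33) * 3 = 15/33
Sum = (30 + 36 + 15)/33 = 81/33

L = 81/33 = 2.4545 bits/symbol


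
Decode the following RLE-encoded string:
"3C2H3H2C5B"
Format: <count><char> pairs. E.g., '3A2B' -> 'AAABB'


Expanding each <count><char> pair:
  3C -> 'CCC'
  2H -> 'HH'
  3H -> 'HHH'
  2C -> 'CC'
  5B -> 'BBBBB'

Decoded = CCCHHHHHCCBBBBB


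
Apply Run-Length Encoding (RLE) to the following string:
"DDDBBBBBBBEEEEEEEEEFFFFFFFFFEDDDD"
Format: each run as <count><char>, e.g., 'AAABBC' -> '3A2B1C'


Scanning runs left to right:
  i=0: run of 'D' x 3 -> '3D'
  i=3: run of 'B' x 7 -> '7B'
  i=10: run of 'E' x 9 -> '9E'
  i=19: run of 'F' x 9 -> '9F'
  i=28: run of 'E' x 1 -> '1E'
  i=29: run of 'D' x 4 -> '4D'

RLE = 3D7B9E9F1E4D


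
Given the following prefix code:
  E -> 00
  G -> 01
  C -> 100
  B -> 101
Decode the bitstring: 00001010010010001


Decoding step by step:
Bits 00 -> E
Bits 00 -> E
Bits 101 -> B
Bits 00 -> E
Bits 100 -> C
Bits 100 -> C
Bits 01 -> G


Decoded message: EEBECCG


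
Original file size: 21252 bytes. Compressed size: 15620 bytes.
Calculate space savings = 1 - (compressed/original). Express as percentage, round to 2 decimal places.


ratio = compressed/original = 15620/21252 = 0.73499
savings = 1 - ratio = 1 - 0.73499 = 0.26501
as a percentage: 0.26501 * 100 = 26.5%

Space savings = 1 - 15620/21252 = 26.5%


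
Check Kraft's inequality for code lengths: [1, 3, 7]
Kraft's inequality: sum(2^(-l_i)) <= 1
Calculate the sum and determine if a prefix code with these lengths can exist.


Sum = 2^(-1) + 2^(-3) + 2^(-7)
    = 0.5 + 0.125 + 0.0078125
    = 81/128 = 0.6328125
Since 0.6328125 <= 1, Kraft's inequality IS satisfied.
A prefix code with these lengths CAN exist.

Kraft sum = 0.6328125. Satisfied.


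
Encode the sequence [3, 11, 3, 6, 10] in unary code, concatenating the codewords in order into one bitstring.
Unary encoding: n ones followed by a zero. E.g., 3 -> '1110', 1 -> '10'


Encode each number as n ones followed by a terminating 0:
  3 -> 1110 (4 bits)
  11 -> 111111111110 (12 bits)
  3 -> 1110 (4 bits)
  6 -> 1111110 (7 bits)
  10 -> 11111111110 (11 bits)
Total length = 4 + 12 + 4 + 7 + 11 = 38 bits.

Unary([3, 11, 3, 6, 10]) = 11101111111111101110111111011111111110 (38 bits)
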